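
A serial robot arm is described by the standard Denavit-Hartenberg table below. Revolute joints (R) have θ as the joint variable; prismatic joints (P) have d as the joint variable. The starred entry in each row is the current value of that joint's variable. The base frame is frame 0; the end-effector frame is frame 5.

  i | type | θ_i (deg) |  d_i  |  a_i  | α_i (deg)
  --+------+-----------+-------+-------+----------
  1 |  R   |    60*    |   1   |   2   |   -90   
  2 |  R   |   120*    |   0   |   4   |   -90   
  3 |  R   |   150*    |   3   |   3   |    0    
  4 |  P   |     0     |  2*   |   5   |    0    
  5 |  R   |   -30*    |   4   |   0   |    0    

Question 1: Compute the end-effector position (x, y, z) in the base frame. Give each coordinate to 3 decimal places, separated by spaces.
1.299 -5.750 8.036

after link 1: o_1 = (1.0000, 1.7321, 1.0000)
after link 2: o_2 = (0.0000, 0.0000, -2.4641)
after link 3: o_3 = (0.6495, -1.8750, 1.2859)
after link 4: o_4 = (3.0311, -2.7500, 6.0359)
after link 5: o_5 = (1.2990, -5.7500, 8.0359)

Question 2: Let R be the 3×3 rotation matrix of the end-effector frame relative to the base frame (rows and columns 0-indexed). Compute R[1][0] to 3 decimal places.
End-effector x-axis (col 0 of R) = (0.8750,-0.2165,0.4330)
R[1][0] = -0.2165

-0.217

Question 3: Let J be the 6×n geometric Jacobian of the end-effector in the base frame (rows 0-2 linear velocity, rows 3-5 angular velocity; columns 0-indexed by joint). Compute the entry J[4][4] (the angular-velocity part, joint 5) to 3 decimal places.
-0.750

axis z_4 = (-0.4330,-0.7500,0.5000); lever o_n−o_4 = (-1.7321,-3.0000,2.0000)
cross product → J_v[:, 4] = (0.0000,-0.0000,0.0000)
J_ω[:, 4] = z_4
entry J[4][4] = -0.7500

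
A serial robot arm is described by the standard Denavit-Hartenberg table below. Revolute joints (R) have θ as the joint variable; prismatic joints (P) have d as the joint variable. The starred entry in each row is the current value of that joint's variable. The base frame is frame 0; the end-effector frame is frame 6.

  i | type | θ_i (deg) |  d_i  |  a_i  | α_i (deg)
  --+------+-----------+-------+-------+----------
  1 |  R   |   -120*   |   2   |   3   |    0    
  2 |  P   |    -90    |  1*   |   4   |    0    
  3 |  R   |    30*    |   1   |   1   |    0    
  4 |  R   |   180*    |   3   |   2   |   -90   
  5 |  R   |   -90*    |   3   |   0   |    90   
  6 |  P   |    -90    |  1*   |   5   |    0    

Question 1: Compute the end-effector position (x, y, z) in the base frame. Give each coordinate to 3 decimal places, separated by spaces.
-4.964 -2.598 7.000

after link 1: o_1 = (-1.5000, -2.5981, 2.0000)
after link 2: o_2 = (-4.9641, -0.5981, 3.0000)
after link 3: o_3 = (-5.9641, -0.5981, 4.0000)
after link 4: o_4 = (-3.9641, -0.5981, 7.0000)
after link 5: o_5 = (-3.9641, 2.4019, 7.0000)
after link 6: o_6 = (-4.9641, -2.5981, 7.0000)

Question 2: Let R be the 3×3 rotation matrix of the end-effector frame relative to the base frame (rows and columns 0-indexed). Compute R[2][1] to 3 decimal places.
End-effector y-axis (col 1 of R) = (0.0000,0.0000,1.0000)
R[2][1] = 1.0000

1.000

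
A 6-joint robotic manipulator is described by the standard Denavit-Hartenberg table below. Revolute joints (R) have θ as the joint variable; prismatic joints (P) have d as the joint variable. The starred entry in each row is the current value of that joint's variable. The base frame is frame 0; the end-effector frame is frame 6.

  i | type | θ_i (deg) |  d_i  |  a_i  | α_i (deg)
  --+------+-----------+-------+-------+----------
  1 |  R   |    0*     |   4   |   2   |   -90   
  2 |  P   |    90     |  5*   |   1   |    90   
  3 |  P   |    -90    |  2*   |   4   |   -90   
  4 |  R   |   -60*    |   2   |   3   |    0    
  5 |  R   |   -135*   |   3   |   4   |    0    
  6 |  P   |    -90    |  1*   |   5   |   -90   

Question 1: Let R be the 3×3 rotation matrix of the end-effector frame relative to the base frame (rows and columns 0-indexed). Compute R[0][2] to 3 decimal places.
End-effector z-axis (col 2 of R) = (-0.2588,0.9659,0.0000)
R[0][2] = -0.2588

-0.259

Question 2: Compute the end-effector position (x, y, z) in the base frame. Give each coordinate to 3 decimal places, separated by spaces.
0.733 2.070 -3.000

after link 1: o_1 = (2.0000, 0.0000, 4.0000)
after link 2: o_2 = (2.0000, 5.0000, 3.0000)
after link 3: o_3 = (4.0000, 1.0000, 3.0000)
after link 4: o_4 = (6.5981, -0.5000, 1.0000)
after link 5: o_5 = (5.5628, 3.3637, -2.0000)
after link 6: o_6 = (0.7332, 2.0696, -3.0000)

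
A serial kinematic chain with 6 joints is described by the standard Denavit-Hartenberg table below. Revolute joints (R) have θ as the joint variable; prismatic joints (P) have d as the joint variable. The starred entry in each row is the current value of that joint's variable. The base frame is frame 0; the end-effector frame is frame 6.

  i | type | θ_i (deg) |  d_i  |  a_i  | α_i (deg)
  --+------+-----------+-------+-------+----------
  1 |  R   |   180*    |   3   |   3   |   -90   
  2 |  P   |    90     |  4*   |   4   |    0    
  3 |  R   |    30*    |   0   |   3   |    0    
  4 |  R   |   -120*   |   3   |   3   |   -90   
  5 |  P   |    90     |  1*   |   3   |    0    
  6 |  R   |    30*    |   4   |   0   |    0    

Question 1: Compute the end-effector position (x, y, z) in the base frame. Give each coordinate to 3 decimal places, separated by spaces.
-4.500 -4.000 -8.598

after link 1: o_1 = (-3.0000, 0.0000, 3.0000)
after link 2: o_2 = (-3.0000, -4.0000, -1.0000)
after link 3: o_3 = (-1.5000, -4.0000, -3.5981)
after link 4: o_4 = (-4.5000, -7.0000, -3.5981)
after link 5: o_5 = (-4.5000, -4.0000, -4.5981)
after link 6: o_6 = (-4.5000, -4.0000, -8.5981)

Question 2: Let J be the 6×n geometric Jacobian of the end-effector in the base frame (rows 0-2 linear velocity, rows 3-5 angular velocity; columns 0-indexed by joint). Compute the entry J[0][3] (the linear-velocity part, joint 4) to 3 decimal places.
axis z_3 = (-0.0000,-1.0000,0.0000); lever o_n−o_3 = (-3.0000,-0.0000,-5.0000)
cross product → J_v[:, 3] = (5.0000,-0.0000,-3.0000)
J_ω[:, 3] = z_3
entry J[0][3] = 5.0000

5.000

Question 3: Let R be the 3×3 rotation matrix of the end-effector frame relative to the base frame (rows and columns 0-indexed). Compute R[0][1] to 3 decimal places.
0.866

End-effector y-axis (col 1 of R) = (0.8660,-0.5000,0.0000)
R[0][1] = 0.8660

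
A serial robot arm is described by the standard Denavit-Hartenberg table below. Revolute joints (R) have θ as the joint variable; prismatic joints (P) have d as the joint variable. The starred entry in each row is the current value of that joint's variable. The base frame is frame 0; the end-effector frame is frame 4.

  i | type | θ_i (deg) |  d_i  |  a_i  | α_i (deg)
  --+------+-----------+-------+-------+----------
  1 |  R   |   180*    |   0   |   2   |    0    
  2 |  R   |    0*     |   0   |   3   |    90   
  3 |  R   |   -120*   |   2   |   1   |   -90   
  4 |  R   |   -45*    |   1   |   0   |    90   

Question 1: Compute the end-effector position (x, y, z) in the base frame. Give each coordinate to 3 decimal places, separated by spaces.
after link 1: o_1 = (-2.0000, 0.0000, 0.0000)
after link 2: o_2 = (-5.0000, 0.0000, 0.0000)
after link 3: o_3 = (-4.5000, 2.0000, -0.8660)
after link 4: o_4 = (-5.3660, 2.0000, -1.3660)

-5.366 2.000 -1.366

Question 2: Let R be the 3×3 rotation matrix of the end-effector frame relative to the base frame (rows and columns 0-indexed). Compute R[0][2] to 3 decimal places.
End-effector z-axis (col 2 of R) = (-0.3536,0.7071,0.6124)
R[0][2] = -0.3536

-0.354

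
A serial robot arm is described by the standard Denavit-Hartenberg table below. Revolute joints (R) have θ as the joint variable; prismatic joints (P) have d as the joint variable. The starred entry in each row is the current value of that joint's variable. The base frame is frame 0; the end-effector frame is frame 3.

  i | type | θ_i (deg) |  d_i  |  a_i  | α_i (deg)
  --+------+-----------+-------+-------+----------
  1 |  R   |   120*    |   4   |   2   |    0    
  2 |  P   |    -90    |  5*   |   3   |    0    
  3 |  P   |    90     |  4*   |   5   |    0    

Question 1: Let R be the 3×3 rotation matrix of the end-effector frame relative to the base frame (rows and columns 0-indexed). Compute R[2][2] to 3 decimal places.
End-effector z-axis (col 2 of R) = (0.0000,0.0000,1.0000)
R[2][2] = 1.0000

1.000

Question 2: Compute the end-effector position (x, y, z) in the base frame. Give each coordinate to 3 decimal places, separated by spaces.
after link 1: o_1 = (-1.0000, 1.7321, 4.0000)
after link 2: o_2 = (1.5981, 3.2321, 9.0000)
after link 3: o_3 = (-0.9019, 7.5622, 13.0000)

-0.902 7.562 13.000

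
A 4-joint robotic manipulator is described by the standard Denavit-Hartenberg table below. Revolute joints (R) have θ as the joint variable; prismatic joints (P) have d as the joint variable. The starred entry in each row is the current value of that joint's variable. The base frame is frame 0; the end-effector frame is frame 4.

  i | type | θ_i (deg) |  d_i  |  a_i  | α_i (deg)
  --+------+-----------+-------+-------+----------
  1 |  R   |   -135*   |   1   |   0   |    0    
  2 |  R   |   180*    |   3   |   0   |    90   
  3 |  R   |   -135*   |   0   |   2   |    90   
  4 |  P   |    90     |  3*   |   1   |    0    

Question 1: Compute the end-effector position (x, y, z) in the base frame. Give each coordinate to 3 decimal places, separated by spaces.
after link 1: o_1 = (0.0000, 0.0000, 1.0000)
after link 2: o_2 = (0.0000, 0.0000, 4.0000)
after link 3: o_3 = (-1.0000, -1.0000, 2.5858)
after link 4: o_4 = (-1.7929, -3.2071, 4.7071)

-1.793 -3.207 4.707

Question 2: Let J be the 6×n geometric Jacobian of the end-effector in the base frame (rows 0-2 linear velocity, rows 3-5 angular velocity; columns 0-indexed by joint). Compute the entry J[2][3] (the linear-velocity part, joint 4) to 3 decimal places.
0.707

prismatic axis z_3 = (-0.5000,-0.5000,0.7071)
J_v[:, 3] = z_3; J_ω[:, 3] = (0,0,0)
entry J[2][3] = 0.7071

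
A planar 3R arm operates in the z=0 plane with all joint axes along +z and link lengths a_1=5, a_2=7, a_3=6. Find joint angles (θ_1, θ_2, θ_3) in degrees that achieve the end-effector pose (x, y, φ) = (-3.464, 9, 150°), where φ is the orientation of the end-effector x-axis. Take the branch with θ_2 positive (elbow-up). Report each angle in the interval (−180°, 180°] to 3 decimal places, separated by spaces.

wrist centre = target − a_3·(cos φ, sin φ) = (1.7322, 6.0000)
cos θ_2 = (39.0004−5²−7²)/(2·5·7) = -0.5000; θ_2 = 119.9997° (elbow-up)
β = atan2(6.0000,1.7322) = 73.8970°; ψ = atan2(6.0622,1.5000) = 76.1018°
θ_1 = β − ψ = -2.2049°
θ_3 = φ − θ_1 − θ_2 = 32.2052° (wrapped to (-180°,180°])

-2.205 120.000 32.205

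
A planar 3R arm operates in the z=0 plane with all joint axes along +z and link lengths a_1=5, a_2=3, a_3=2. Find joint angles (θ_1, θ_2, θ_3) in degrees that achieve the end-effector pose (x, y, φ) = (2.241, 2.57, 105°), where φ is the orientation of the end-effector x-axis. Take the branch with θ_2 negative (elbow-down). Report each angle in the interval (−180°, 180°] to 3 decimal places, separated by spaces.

wrist centre = target − a_3·(cos φ, sin φ) = (2.7586, 0.6381)
cos θ_2 = (8.0173−5²−3²)/(2·5·3) = -0.8661; θ_2 = -150.0073° (elbow-down)
β = atan2(0.6381,2.7586) = 13.0250°; ψ = atan2(-1.4997,2.4017) = -31.9811°
θ_1 = β − ψ = 45.0061°
θ_3 = φ − θ_1 − θ_2 = -149.9987° (wrapped to (-180°,180°])

45.006 -150.007 -149.999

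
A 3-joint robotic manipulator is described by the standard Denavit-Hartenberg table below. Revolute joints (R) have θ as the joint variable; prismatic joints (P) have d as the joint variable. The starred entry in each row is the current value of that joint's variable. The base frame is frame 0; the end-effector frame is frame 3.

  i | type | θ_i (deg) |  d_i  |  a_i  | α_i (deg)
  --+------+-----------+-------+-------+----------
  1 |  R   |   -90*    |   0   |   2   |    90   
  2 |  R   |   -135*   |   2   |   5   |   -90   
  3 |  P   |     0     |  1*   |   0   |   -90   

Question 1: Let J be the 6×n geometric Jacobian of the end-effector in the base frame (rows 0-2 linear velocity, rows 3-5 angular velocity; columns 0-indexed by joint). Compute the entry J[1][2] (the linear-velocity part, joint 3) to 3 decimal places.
-0.707

prismatic axis z_2 = (-0.0000,-0.7071,-0.7071)
J_v[:, 2] = z_2; J_ω[:, 2] = (0,0,0)
entry J[1][2] = -0.7071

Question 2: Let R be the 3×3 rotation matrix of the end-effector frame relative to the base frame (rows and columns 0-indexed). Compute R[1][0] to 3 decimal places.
0.707

End-effector x-axis (col 0 of R) = (-0.0000,0.7071,-0.7071)
R[1][0] = 0.7071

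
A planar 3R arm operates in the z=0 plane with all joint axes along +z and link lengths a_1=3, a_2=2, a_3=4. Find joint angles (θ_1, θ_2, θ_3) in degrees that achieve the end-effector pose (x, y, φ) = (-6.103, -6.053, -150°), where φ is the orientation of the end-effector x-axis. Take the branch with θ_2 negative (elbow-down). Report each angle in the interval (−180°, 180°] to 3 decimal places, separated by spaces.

wrist centre = target − a_3·(cos φ, sin φ) = (-2.6389, -4.0530)
cos θ_2 = (23.3906−3²−2²)/(2·3·2) = 0.8659; θ_2 = -30.0163° (elbow-down)
β = atan2(-4.0530,-2.6389) = -123.0681°; ψ = atan2(-1.0005,4.7318) = -11.9389°
θ_1 = β − ψ = -111.1292°
θ_3 = φ − θ_1 − θ_2 = -8.8545° (wrapped to (-180°,180°])

-111.129 -30.016 -8.854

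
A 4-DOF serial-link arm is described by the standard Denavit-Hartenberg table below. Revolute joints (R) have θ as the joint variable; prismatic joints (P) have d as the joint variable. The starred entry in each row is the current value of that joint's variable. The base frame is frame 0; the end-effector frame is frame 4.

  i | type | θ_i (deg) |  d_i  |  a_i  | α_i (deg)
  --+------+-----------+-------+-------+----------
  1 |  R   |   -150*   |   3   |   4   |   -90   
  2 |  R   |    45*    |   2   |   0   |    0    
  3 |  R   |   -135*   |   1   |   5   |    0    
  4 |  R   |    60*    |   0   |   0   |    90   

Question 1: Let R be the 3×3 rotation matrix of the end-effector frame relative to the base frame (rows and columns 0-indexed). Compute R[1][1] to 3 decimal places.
End-effector y-axis (col 1 of R) = (0.5000,-0.8660,0.0000)
R[1][1] = -0.8660

-0.866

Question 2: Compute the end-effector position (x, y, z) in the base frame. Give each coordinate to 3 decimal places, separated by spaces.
-1.964 -4.598 8.000

after link 1: o_1 = (-3.4641, -2.0000, 3.0000)
after link 2: o_2 = (-2.4641, -3.7321, 3.0000)
after link 3: o_3 = (-1.9641, -4.5981, 8.0000)
after link 4: o_4 = (-1.9641, -4.5981, 8.0000)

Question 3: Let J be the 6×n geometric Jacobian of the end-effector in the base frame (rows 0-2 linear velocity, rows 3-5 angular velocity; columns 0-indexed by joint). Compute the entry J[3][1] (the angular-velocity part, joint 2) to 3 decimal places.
axis z_1 = (0.5000,-0.8660,0.0000); lever o_n−o_1 = (1.5000,-2.5981,5.0000)
cross product → J_v[:, 1] = (-4.3301,-2.5000,0.0000)
J_ω[:, 1] = z_1
entry J[3][1] = 0.5000

0.500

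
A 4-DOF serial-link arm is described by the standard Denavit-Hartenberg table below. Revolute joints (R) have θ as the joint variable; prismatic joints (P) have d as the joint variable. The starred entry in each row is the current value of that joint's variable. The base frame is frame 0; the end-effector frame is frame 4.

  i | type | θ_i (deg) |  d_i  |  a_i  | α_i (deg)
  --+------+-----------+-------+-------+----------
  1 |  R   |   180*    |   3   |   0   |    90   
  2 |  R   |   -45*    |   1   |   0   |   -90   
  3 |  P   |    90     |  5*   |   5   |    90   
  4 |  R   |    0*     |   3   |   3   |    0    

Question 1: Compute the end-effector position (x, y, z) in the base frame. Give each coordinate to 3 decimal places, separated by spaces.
-5.657 -7.000 4.414

after link 1: o_1 = (0.0000, 0.0000, 3.0000)
after link 2: o_2 = (0.0000, 1.0000, 3.0000)
after link 3: o_3 = (-3.5355, -4.0000, 6.5355)
after link 4: o_4 = (-5.6569, -7.0000, 4.4142)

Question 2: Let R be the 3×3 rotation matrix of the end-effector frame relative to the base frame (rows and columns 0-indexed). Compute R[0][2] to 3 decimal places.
End-effector z-axis (col 2 of R) = (-0.7071,0.0000,-0.7071)
R[0][2] = -0.7071

-0.707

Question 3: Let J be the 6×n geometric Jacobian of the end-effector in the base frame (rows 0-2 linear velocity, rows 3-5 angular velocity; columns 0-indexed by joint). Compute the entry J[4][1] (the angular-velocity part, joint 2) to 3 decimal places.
axis z_1 = (0.0000,1.0000,0.0000); lever o_n−o_1 = (-5.6569,-7.0000,1.4142)
cross product → J_v[:, 1] = (1.4142,-0.0000,5.6569)
J_ω[:, 1] = z_1
entry J[4][1] = 1.0000

1.000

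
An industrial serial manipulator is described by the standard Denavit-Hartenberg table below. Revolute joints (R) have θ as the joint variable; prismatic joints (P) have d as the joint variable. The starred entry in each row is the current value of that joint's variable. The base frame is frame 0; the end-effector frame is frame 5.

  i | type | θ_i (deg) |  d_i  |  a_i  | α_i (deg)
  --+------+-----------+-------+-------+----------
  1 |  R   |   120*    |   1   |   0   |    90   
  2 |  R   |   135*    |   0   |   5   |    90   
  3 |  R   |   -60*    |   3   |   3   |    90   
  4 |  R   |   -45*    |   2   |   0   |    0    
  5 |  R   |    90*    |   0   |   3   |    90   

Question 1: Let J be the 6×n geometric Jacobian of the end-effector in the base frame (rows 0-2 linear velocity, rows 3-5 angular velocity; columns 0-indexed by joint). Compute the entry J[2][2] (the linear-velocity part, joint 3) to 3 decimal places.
axis z_2 = (-0.3536,0.6124,0.7071); lever o_n−o_2 = (-6.2247,-0.0889,4.2072)
cross product → J_v[:, 2] = (2.6392,-2.9141,3.8433)
J_ω[:, 2] = z_2
entry J[2][2] = 3.8433

3.843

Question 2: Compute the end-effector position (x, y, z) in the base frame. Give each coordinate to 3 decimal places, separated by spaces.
-4.457 -3.151 8.743

after link 1: o_1 = (0.0000, 0.0000, 1.0000)
after link 2: o_2 = (1.7678, -3.0619, 4.5355)
after link 3: o_3 = (-1.0126, -3.4423, 7.7175)
after link 4: o_4 = (-2.4910, -2.8817, 6.4928)
after link 5: o_5 = (-4.4570, -3.1507, 8.7428)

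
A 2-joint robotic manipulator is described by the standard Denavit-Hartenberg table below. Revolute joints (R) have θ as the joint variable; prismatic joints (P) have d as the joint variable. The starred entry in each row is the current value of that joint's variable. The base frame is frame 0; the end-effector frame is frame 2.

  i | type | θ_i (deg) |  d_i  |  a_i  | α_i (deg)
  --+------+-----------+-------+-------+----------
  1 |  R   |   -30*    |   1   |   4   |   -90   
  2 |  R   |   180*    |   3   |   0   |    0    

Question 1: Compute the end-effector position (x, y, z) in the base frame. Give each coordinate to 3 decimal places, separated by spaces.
after link 1: o_1 = (3.4641, -2.0000, 1.0000)
after link 2: o_2 = (4.9641, 0.5981, 1.0000)

4.964 0.598 1.000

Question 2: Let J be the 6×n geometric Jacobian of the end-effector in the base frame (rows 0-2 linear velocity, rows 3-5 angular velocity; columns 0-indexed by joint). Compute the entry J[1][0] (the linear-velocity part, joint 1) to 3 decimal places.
axis z_0 = ẑ; lever o_n−o_0 = (4.9641,0.5981,1.0000)
cross product → J_v[:, 0] = (-0.5981,4.9641,0.0000)
J_ω[:, 0] = z_0
entry J[1][0] = 4.9641

4.964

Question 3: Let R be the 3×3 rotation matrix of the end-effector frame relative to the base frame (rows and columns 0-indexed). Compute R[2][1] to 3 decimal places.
End-effector y-axis (col 1 of R) = (-0.0000,0.0000,1.0000)
R[2][1] = 1.0000

1.000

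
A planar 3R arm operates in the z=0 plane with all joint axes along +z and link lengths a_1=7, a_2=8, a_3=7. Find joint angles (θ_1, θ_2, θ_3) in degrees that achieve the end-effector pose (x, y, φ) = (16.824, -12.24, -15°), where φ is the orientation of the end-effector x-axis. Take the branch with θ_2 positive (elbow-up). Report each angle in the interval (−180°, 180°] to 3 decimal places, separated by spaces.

wrist centre = target − a_3·(cos φ, sin φ) = (10.0625, -10.4283)
cos θ_2 = (210.0030−7²−8²)/(2·7·8) = 0.8661; θ_2 = 29.9916° (elbow-up)
β = atan2(-10.4283,10.0625) = -46.0226°; ψ = atan2(3.9990,13.9288) = 16.0189°
θ_1 = β − ψ = -62.0415°
θ_3 = φ − θ_1 − θ_2 = 17.0499° (wrapped to (-180°,180°])

-62.041 29.992 17.050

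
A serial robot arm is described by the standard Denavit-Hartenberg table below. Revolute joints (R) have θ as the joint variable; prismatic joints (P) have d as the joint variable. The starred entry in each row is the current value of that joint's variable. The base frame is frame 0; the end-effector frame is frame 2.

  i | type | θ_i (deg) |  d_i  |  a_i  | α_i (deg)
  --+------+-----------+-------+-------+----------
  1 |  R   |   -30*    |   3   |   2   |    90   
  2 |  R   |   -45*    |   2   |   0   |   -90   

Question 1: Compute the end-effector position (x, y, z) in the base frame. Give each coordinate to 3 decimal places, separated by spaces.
0.732 -2.732 3.000

after link 1: o_1 = (1.7321, -1.0000, 3.0000)
after link 2: o_2 = (0.7321, -2.7321, 3.0000)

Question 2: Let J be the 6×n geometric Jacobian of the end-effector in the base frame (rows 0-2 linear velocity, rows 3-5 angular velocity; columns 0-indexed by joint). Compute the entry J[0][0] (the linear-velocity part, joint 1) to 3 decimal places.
axis z_0 = ẑ; lever o_n−o_0 = (0.7321,-2.7321,3.0000)
cross product → J_v[:, 0] = (2.7321,0.7321,-0.0000)
J_ω[:, 0] = z_0
entry J[0][0] = 2.7321

2.732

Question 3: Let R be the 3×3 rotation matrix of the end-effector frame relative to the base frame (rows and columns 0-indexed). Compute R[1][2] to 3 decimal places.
End-effector z-axis (col 2 of R) = (0.6124,-0.3536,0.7071)
R[1][2] = -0.3536

-0.354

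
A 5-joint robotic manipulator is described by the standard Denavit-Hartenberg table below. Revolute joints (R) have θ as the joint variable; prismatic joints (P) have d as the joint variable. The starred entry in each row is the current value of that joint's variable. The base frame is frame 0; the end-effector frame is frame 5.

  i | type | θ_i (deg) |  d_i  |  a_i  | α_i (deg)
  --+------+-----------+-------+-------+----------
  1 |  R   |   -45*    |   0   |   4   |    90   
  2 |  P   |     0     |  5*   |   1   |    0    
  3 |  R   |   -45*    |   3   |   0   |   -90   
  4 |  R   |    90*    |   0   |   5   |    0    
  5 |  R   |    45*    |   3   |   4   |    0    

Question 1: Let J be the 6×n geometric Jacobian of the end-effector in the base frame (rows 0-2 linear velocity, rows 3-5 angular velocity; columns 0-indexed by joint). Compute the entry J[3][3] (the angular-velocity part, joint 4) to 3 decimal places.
0.500

axis z_3 = (0.5000,-0.5000,0.7071); lever o_n−o_3 = (5.6213,5.4497,4.1213)
cross product → J_v[:, 3] = (-5.9142,1.9142,5.5355)
J_ω[:, 3] = z_3
entry J[3][3] = 0.5000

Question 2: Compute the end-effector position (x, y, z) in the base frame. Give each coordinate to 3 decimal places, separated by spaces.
3.500 -3.743 4.121

after link 1: o_1 = (2.8284, -2.8284, 0.0000)
after link 2: o_2 = (0.0000, -7.0711, 0.0000)
after link 3: o_3 = (-2.1213, -9.1924, 0.0000)
after link 4: o_4 = (1.4142, -5.6569, 0.0000)
after link 5: o_5 = (3.5000, -3.7426, 4.1213)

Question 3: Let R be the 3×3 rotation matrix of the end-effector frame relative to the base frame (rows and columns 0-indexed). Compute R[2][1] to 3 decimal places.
0.500

End-effector y-axis (col 1 of R) = (-0.8536,-0.1464,0.5000)
R[2][1] = 0.5000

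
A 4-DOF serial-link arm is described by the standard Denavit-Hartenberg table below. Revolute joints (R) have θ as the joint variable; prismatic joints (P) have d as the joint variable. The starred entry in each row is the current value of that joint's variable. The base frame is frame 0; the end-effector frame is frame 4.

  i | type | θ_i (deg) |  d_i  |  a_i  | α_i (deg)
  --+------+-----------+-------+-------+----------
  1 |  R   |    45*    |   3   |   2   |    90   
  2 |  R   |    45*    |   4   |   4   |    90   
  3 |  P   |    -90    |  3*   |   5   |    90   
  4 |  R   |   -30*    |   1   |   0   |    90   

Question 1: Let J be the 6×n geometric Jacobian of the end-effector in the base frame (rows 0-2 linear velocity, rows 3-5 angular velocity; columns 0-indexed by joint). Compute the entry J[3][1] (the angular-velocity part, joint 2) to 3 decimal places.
axis z_1 = (0.7071,-0.7071,0.0000); lever o_n−o_1 = (2.2929,3.7071,-0.0000)
cross product → J_v[:, 1] = (0.0000,0.0000,4.2426)
J_ω[:, 1] = z_1
entry J[3][1] = 0.7071

0.707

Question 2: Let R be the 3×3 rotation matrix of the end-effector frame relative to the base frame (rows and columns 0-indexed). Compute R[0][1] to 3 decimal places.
End-effector y-axis (col 1 of R) = (-0.5000,-0.5000,-0.7071)
R[0][1] = -0.5000

-0.500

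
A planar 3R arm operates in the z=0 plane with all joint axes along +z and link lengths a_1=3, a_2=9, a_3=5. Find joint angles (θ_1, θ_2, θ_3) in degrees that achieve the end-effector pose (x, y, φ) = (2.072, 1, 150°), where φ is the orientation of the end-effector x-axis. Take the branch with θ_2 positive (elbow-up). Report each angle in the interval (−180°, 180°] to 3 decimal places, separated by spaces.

-149.992 149.994 149.998

wrist centre = target − a_3·(cos φ, sin φ) = (6.4021, -1.5000)
cos θ_2 = (43.2372−3²−9²)/(2·3·9) = -0.8660; θ_2 = 149.9945° (elbow-up)
β = atan2(-1.5000,6.4021) = -13.1864°; ψ = atan2(4.5008,-4.7938) = 136.8059°
θ_1 = β − ψ = -149.9922°
θ_3 = φ − θ_1 − θ_2 = 149.9978° (wrapped to (-180°,180°])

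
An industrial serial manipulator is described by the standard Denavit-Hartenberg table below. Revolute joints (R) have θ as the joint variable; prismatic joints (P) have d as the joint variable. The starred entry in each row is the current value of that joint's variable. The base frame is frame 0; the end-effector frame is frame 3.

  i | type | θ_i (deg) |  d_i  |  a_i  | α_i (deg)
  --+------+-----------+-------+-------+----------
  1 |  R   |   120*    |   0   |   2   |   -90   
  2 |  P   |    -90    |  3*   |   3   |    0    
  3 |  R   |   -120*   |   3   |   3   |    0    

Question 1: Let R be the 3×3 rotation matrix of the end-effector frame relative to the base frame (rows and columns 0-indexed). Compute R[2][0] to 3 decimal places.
-0.500

End-effector x-axis (col 0 of R) = (0.4330,-0.7500,-0.5000)
R[2][0] = -0.5000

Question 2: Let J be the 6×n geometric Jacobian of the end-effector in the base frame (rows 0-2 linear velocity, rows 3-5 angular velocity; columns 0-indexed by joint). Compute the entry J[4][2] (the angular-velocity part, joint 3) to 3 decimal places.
-0.500

axis z_2 = (-0.8660,-0.5000,0.0000); lever o_n−o_2 = (-1.2990,-3.7500,-1.5000)
cross product → J_v[:, 2] = (0.7500,-1.2990,2.5981)
J_ω[:, 2] = z_2
entry J[4][2] = -0.5000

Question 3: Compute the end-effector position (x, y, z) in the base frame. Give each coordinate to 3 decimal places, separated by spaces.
after link 1: o_1 = (-1.0000, 1.7321, 0.0000)
after link 2: o_2 = (-3.5981, 0.2321, 3.0000)
after link 3: o_3 = (-4.8971, -3.5179, 1.5000)

-4.897 -3.518 1.500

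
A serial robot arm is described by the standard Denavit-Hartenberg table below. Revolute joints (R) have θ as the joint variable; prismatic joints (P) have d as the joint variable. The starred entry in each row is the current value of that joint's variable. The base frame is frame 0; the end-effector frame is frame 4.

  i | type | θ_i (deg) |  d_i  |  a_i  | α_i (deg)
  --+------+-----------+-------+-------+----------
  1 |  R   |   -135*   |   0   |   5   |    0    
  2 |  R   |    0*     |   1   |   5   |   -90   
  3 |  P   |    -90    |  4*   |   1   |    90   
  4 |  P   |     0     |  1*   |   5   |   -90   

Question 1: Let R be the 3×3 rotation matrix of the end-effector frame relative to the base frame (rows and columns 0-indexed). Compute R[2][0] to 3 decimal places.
End-effector x-axis (col 0 of R) = (-0.0000,-0.0000,1.0000)
R[2][0] = 1.0000

1.000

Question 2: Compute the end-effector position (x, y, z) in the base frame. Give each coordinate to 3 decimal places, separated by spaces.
-3.536 -9.192 7.000

after link 1: o_1 = (-3.5355, -3.5355, 0.0000)
after link 2: o_2 = (-7.0711, -7.0711, 1.0000)
after link 3: o_3 = (-4.2426, -9.8995, 2.0000)
after link 4: o_4 = (-3.5355, -9.1924, 7.0000)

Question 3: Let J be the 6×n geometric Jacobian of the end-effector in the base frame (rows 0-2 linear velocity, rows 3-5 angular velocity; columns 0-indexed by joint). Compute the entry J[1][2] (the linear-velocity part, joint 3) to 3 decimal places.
-0.707

prismatic axis z_2 = (0.7071,-0.7071,0.0000)
J_v[:, 2] = z_2; J_ω[:, 2] = (0,0,0)
entry J[1][2] = -0.7071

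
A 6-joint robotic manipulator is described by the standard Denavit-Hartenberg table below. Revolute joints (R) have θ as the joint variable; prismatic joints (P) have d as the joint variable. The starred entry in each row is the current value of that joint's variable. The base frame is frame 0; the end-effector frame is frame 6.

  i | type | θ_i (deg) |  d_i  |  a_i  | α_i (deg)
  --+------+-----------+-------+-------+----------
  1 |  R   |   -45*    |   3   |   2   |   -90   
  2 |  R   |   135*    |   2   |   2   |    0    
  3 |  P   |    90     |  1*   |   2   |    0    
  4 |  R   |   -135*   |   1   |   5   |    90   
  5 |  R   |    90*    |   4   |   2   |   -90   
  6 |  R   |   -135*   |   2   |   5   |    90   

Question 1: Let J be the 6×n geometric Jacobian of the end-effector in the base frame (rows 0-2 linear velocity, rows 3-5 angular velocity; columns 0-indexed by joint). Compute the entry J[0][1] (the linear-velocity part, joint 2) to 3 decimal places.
-2.121

axis z_1 = (0.7071,0.7071,0.0000); lever o_n−o_1 = (5.0711,-1.5858,-3.0000)
cross product → J_v[:, 1] = (-2.1213,2.1213,-4.7071)
J_ω[:, 1] = z_1
entry J[0][1] = -2.1213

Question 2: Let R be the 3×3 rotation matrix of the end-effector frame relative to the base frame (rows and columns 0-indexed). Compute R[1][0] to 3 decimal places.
End-effector x-axis (col 0 of R) = (0.0000,-1.0000,-0.0000)
R[1][0] = -1.0000

-1.000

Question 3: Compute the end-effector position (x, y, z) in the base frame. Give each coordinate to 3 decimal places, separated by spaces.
6.485 -3.000 -0.000

after link 1: o_1 = (1.4142, -1.4142, 3.0000)
after link 2: o_2 = (1.8284, 1.0000, 1.5858)
after link 3: o_3 = (1.5355, 2.7071, 3.0000)
after link 4: o_4 = (2.2426, 3.4142, -2.0000)
after link 5: o_5 = (6.4853, 2.0000, -2.0000)
after link 6: o_6 = (6.4853, -3.0000, -0.0000)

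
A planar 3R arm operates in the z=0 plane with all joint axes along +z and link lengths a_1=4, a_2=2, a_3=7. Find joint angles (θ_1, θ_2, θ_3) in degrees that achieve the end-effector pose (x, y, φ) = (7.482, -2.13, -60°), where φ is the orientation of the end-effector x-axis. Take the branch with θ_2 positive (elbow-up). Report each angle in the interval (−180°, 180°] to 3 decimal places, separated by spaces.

wrist centre = target − a_3·(cos φ, sin φ) = (3.9820, 3.9322)
cos θ_2 = (31.3183−4²−2²)/(2·4·2) = 0.7074; θ_2 = 44.9765° (elbow-up)
β = atan2(3.9322,3.9820) = 44.6393°; ψ = atan2(1.4136,5.4148) = 14.6316°
θ_1 = β − ψ = 30.0077°
θ_3 = φ − θ_1 − θ_2 = -134.9843° (wrapped to (-180°,180°])

30.008 44.977 -134.984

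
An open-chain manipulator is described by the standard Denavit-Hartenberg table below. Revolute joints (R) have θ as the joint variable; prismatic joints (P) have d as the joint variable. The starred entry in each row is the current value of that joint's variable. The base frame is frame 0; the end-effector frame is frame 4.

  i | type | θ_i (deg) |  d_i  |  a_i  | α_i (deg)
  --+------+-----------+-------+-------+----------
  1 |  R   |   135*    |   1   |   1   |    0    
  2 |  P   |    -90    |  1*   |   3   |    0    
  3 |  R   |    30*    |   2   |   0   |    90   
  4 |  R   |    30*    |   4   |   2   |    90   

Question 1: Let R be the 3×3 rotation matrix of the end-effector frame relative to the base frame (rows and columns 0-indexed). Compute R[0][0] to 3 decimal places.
0.224

End-effector x-axis (col 0 of R) = (0.2241,0.8365,0.5000)
R[0][0] = 0.2241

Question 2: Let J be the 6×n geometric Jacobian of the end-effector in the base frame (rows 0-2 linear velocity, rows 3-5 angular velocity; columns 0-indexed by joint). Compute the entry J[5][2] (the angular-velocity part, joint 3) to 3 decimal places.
1.000

axis z_2 = (0.0000,0.0000,1.0000); lever o_n−o_2 = (4.3120,0.6378,3.0000)
cross product → J_v[:, 2] = (-0.6378,4.3120,0.0000)
J_ω[:, 2] = z_2
entry J[5][2] = 1.0000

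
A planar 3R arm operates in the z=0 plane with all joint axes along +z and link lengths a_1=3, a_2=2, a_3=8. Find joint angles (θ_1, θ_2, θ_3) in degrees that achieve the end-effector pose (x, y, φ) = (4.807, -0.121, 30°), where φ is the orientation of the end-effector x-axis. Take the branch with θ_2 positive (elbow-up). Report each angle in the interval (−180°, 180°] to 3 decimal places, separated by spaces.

-135.009 45.021 119.987

wrist centre = target − a_3·(cos φ, sin φ) = (-2.1212, -4.1210)
cos θ_2 = (21.4821−3²−2²)/(2·3·2) = 0.7068; θ_2 = 45.0212° (elbow-up)
β = atan2(-4.1210,-2.1212) = -117.2362°; ψ = atan2(1.4147,4.4137) = 17.7724°
θ_1 = β − ψ = -135.0087°
θ_3 = φ − θ_1 − θ_2 = 119.9875° (wrapped to (-180°,180°])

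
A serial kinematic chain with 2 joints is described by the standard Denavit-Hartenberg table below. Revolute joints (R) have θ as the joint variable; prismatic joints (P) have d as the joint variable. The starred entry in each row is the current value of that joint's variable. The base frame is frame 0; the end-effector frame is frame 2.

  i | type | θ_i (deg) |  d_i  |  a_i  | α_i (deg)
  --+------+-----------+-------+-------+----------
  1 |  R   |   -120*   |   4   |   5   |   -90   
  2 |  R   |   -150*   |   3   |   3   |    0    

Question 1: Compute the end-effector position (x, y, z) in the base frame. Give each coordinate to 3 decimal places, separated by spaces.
1.397 -3.580 5.500

after link 1: o_1 = (-2.5000, -4.3301, 4.0000)
after link 2: o_2 = (1.3971, -3.5801, 5.5000)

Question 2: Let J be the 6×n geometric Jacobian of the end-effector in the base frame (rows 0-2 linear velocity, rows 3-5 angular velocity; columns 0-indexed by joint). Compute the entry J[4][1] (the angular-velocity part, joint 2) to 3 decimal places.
axis z_1 = (0.8660,-0.5000,0.0000); lever o_n−o_1 = (3.8971,0.7500,1.5000)
cross product → J_v[:, 1] = (-0.7500,-1.2990,2.5981)
J_ω[:, 1] = z_1
entry J[4][1] = -0.5000

-0.500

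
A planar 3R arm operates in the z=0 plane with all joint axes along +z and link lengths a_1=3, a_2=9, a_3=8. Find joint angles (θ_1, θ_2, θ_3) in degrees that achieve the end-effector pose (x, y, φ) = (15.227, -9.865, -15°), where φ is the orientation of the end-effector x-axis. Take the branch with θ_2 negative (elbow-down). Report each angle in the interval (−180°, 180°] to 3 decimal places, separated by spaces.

0.000 -60.003 45.003

wrist centre = target − a_3·(cos φ, sin φ) = (7.4996, -7.7944)
cos θ_2 = (116.9973−3²−9²)/(2·3·9) = 0.5000; θ_2 = -60.0033° (elbow-down)
β = atan2(-7.7944,7.4996) = -46.1045°; ψ = atan2(-7.7945,7.4996) = -46.1048°
θ_1 = β − ψ = 0.0003°
θ_3 = φ − θ_1 − θ_2 = 45.0030° (wrapped to (-180°,180°])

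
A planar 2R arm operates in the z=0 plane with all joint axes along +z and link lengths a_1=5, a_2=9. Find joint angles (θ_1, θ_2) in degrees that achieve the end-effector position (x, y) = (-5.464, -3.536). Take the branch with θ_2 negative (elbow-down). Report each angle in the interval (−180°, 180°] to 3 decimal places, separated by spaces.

-44.992 -135.002

cos θ_2 = (42.3586−5²−9²)/(2·5·9) = -0.7071; θ_2 = -135.0016° (elbow-down)
β = atan2(-3.5360,-5.4640) = -147.0913°; ψ = atan2(-6.3638,-1.3641) = -102.0988°
θ_1 = β − ψ = -44.9924°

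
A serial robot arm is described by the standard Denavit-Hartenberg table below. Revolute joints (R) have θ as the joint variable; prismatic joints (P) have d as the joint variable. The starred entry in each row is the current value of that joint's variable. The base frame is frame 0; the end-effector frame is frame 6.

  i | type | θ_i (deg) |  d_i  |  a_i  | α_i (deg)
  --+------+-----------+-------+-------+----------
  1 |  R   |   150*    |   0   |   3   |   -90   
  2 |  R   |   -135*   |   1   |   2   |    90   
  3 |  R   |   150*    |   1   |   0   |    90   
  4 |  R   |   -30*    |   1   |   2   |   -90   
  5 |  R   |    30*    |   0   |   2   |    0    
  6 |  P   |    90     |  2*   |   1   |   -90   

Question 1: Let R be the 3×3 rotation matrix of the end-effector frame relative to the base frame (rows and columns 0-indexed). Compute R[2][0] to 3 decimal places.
-0.218

End-effector x-axis (col 0 of R) = (0.6008,0.7691,-0.2178)
R[2][0] = -0.2178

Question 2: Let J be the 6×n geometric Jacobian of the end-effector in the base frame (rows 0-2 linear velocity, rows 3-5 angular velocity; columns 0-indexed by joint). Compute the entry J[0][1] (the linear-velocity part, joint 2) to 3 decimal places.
axis z_1 = (-0.5000,-0.8660,0.0000); lever o_n−o_1 = (-1.4465,-1.6469,-2.0075)
cross product → J_v[:, 1] = (1.7386,-1.0038,-0.4292)
J_ω[:, 1] = z_1
entry J[0][1] = 1.7386

1.739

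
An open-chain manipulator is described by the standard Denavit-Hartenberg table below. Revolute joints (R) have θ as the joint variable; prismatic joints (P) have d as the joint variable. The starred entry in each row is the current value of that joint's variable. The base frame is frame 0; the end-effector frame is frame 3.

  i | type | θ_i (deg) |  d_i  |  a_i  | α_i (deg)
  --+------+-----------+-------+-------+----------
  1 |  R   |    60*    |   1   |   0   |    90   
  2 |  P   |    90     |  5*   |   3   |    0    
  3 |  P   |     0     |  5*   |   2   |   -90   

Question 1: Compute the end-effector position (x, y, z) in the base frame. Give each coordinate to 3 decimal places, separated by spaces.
after link 1: o_1 = (0.0000, 0.0000, 1.0000)
after link 2: o_2 = (4.3301, -2.5000, 4.0000)
after link 3: o_3 = (8.6603, -5.0000, 6.0000)

8.660 -5.000 6.000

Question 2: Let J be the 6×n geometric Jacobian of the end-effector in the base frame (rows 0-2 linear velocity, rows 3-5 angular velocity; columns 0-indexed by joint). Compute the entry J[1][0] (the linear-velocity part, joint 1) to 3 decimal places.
axis z_0 = ẑ; lever o_n−o_0 = (8.6603,-5.0000,6.0000)
cross product → J_v[:, 0] = (5.0000,8.6603,-0.0000)
J_ω[:, 0] = z_0
entry J[1][0] = 8.6603

8.660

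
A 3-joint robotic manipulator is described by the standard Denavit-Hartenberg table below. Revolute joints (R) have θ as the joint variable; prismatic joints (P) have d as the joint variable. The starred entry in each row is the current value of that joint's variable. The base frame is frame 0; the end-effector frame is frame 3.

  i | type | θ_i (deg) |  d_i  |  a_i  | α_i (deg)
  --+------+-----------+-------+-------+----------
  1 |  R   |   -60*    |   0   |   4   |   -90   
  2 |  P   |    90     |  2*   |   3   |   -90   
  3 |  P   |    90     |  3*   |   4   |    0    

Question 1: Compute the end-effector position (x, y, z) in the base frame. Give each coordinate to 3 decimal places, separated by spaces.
after link 1: o_1 = (2.0000, -3.4641, 0.0000)
after link 2: o_2 = (3.7321, -2.4641, -3.0000)
after link 3: o_3 = (-1.2321, -1.8660, -3.0000)

-1.232 -1.866 -3.000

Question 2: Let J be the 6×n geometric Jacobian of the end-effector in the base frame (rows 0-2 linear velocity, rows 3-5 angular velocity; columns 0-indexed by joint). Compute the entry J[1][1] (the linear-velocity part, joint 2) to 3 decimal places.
0.500

prismatic axis z_1 = (0.8660,0.5000,0.0000)
J_v[:, 1] = z_1; J_ω[:, 1] = (0,0,0)
entry J[1][1] = 0.5000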